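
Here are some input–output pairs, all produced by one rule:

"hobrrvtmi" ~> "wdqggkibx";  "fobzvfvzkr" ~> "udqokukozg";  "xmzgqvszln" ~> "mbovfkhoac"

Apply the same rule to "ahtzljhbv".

pwioaywqk

In each case the input is transformed by: shift every letter 11 places backward in the alphabet (wrapping around).
On "ahtzljhbv" that produces "pwioaywqk".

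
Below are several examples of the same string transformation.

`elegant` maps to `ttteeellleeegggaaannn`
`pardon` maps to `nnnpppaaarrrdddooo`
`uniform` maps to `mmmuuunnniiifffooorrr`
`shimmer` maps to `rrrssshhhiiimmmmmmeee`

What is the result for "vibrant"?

tttvvviiibbbrrraaannn

What's happening: repeat every character 3 times, then move the last 3 characters to the front (rotate right by 3).
"vibrant" → "vvviiibbbrrraaannnttt" → "tttvvviiibbbrrraaannn".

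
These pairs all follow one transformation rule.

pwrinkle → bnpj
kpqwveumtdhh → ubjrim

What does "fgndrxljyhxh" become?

The rule is to keep every other character starting from the second (positions 2nd, 4th, 6th, ...), then shift every letter 5 places forward in the alphabet (wrapping around).
For "fgndrxljyhxh", step one produces "gdxjhh"; step two turns that into "licomm".

licomm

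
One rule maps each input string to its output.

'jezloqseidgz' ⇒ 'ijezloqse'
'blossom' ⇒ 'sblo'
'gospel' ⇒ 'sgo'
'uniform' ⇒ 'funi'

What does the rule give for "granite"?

ngra

The rule is to delete the last 3 characters, then move the last character to the front.
"granite" → "gran" → "ngra".
(Check on "gospel": → "gos" → "sgo" ✓)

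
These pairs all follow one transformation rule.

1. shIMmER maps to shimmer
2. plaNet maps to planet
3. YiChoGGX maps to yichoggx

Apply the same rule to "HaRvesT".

harvest

Each output is the input with this applied: convert every letter to lowercase.
On "HaRvesT" that produces "harvest".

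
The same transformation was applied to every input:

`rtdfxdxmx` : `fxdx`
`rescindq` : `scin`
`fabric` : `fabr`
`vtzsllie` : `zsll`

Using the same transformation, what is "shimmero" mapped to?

imme

The pattern: move the last 2 characters to the front (rotate right by 2), then keep only the last 4 characters.
Applying both steps to "shimmero": "roshimme", then "imme".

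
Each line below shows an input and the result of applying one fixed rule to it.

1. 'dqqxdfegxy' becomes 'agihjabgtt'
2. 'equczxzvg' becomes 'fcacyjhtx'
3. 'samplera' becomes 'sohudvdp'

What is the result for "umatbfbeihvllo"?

The pattern: shift every letter 3 places forward in the alphabet (wrapping around), then move the first 3 characters to the end (rotate left by 3).
"umatbfbeihvllo" → "xpdweiehlkyoor" → "weiehlkyoorxpd".

weiehlkyoorxpd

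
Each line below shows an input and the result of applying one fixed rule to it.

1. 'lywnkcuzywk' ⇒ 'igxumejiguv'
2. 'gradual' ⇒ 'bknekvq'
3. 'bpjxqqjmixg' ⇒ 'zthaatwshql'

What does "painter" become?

Looking at the pairs, the operation is to shift every letter 10 places forward in the alphabet (wrapping around), then move the first character to the end.
"painter" → "zksxdob" → "ksxdobz".

ksxdobz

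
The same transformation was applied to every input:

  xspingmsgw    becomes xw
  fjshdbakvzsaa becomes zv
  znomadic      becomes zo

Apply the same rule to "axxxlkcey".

yx

Each output is the input with this applied: sort the characters into reverse alphabetical order, then keep only the first 2 characters.
On "axxxlkcey" that produces "yx".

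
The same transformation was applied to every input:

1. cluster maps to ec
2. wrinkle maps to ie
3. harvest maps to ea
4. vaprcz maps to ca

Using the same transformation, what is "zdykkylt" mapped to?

What's happening: sort the characters into reverse alphabetical order, then keep only the last 2 characters.
Working it through for "zdykkylt": intermediate "zyytlkkd", final "kd".

kd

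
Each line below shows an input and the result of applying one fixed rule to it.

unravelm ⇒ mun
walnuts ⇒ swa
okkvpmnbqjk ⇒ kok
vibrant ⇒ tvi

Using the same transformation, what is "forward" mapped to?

dfo

The rule is to move the last character to the front, then keep only the first 3 characters.
Starting from "forward": after the first operation, "dforwar"; after the second, "dfo".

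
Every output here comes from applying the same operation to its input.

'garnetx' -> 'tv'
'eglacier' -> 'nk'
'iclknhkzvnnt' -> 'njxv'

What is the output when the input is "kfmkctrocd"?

ove

What's happening: keep one character in every 3, starting at position 3 (positions 3rd, 6th, 9th, ...), then shift every letter 2 places forward in the alphabet (wrapping around).
Applying both steps to "kfmkctrocd": "mtc", then "ove".
(Check on "iclknhkzvnnt": → "lhvt" → "njxv" ✓)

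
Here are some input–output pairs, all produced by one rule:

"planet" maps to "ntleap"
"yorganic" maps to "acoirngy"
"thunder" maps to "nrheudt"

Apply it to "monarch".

ahocnrm

Looking at the pairs, the operation is to take characters alternately from the front and the back (1st, last, 2nd, 2nd-last, ...), then swap the first and last characters.
On "monarch": the first step gives "mhocnra", and the second then gives "ahocnrm".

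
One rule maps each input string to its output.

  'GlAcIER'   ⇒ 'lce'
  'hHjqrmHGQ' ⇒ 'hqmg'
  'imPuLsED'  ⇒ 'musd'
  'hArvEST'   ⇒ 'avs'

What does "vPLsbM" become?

What's happening: keep every other character starting from the second (positions 2nd, 4th, 6th, ...), then convert every letter to lowercase.
For "vPLsbM" the result is "psm".

psm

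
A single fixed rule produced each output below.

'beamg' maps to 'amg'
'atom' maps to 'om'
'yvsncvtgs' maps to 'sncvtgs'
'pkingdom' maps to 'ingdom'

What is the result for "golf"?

The rule is to delete the first 2 characters.
On "golf" that produces "lf".

lf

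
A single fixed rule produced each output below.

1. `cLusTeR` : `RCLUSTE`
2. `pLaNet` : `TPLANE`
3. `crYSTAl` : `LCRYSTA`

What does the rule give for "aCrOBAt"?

TACROBA

The transformation: move the last character to the front, then convert every letter to uppercase.
Working it through for "aCrOBAt": intermediate "taCrOBA", final "TACROBA".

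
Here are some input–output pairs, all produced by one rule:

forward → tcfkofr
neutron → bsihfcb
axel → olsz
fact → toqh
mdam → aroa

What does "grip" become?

The rule is to shift every letter 12 places backward in the alphabet (wrapping around).
So "grip" becomes "ufwd".

ufwd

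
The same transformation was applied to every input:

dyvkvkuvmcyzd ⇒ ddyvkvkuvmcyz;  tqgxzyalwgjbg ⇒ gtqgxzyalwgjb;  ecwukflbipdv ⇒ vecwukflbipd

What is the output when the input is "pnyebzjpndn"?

Each output is the input with this applied: move the last character to the front.
"pnyebzjpndn" → "npnyebzjpnd".

npnyebzjpnd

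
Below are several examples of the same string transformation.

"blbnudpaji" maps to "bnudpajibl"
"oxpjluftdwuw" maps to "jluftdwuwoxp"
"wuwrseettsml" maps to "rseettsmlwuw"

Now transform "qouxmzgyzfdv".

xmzgyzfdvqou

The transformation: move the last 3 characters to the front (rotate right by 3), then swap the front and back halves of the string.
Starting from "qouxmzgyzfdv": after the first operation, "fdvqouxmzgyz"; after the second, "xmzgyzfdvqou".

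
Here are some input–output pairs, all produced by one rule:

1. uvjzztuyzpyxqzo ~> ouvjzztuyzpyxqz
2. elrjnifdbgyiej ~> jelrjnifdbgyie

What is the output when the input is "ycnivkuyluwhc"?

cycnivkuyluwh

Rule — move the last character to the front.
So "ycnivkuyluwhc" becomes "cycnivkuyluwh".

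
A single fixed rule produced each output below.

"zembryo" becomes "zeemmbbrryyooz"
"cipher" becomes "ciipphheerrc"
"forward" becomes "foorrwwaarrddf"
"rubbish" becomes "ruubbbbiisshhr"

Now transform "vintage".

viinnttaaggeev

In each case the input is transformed by: double every character, then move the first character to the end.
On "vintage": the first step gives "vviinnttaaggee", and the second then gives "viinnttaaggeev".
(Check on "cipher": → "cciipphheerr" → "ciipphheerrc" ✓)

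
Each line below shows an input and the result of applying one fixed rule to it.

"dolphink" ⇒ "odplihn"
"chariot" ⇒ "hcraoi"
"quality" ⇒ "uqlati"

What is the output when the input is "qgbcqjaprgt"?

gqcbjqpagr

Each output is the input with this applied: delete the last character, then swap each adjacent pair of characters (1↔2, 3↔4, ...).
Starting from "qgbcqjaprgt": after the first operation, "qgbcqjaprg"; after the second, "gqcbjqpagr".
(Check on "chariot": → "chario" → "hcraoi" ✓)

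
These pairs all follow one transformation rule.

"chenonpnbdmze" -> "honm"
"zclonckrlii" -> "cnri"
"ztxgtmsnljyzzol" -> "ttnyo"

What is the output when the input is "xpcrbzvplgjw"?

pbpj

The rule is to keep one character in every 3, starting at position 2 (positions 2nd, 5th, 8th, ...).
Applying that to "xpcrbzvplgjw" gives "pbpj".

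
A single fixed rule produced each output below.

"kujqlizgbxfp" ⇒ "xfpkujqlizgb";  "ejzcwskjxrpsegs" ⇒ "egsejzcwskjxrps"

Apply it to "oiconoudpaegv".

egvoiconoudpa

What's happening: move the last 3 characters to the front (rotate right by 3).
Applying that to "oiconoudpaegv" gives "egvoiconoudpa".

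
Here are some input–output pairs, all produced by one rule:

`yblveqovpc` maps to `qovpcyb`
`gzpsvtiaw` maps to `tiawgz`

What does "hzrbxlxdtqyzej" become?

lxdtqyzejhz

Looking at the pairs, the operation is to move the first 2 characters to the end (rotate left by 2), then delete the first 3 characters.
Starting from "hzrbxlxdtqyzej": after the first operation, "rbxlxdtqyzejhz"; after the second, "lxdtqyzejhz".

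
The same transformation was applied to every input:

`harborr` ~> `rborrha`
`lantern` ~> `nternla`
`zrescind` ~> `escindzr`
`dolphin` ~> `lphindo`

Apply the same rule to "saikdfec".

Each output is the input with this applied: move the first 2 characters to the end (rotate left by 2).
"saikdfec" → "ikdfecsa".

ikdfecsa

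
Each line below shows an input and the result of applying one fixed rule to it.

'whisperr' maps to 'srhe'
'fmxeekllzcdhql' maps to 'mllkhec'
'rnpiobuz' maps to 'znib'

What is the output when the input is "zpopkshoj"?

sppo

Looking at the pairs, the operation is to keep every other character starting from the second (positions 2nd, 4th, 6th, ...), then sort the characters into reverse alphabetical order.
For "zpopkshoj", step one produces "ppso"; step two turns that into "sppo".
(Check on "whisperr": → "hser" → "srhe" ✓)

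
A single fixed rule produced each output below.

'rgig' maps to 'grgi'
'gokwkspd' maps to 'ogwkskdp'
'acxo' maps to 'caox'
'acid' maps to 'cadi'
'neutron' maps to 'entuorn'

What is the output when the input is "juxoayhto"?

The rule is to swap each adjacent pair of characters (1↔2, 3↔4, ...).
On "juxoayhto" that produces "ujoxyatho".

ujoxyatho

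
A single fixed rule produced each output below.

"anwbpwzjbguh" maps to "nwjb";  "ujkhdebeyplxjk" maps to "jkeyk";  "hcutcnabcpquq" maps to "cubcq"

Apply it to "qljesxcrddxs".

What's happening: swap each adjacent pair of characters (1↔2, 3↔4, ...), then keep one character in every 3, starting at position 1 (positions 1st, 4th, 7th, ...).
For "qljesxcrddxs", step one produces "lqejxsrcddsx"; step two turns that into "ljrd".

ljrd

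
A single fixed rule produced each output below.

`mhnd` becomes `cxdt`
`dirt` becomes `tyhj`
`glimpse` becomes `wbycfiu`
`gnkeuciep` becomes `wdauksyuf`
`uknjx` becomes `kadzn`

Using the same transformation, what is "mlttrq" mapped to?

The transformation: shift every letter 10 places backward in the alphabet (wrapping around).
Doing the same to "mlttrq": "cbjjhg".

cbjjhg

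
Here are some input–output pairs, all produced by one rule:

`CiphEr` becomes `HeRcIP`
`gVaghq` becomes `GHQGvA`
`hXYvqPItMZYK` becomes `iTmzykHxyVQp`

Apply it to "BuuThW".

tHwbUU

Each output is the input with this applied: flip the case of every letter, then swap the front and back halves of the string.
For "BuuThW", step one produces "bUUtHw"; step two turns that into "tHwbUU".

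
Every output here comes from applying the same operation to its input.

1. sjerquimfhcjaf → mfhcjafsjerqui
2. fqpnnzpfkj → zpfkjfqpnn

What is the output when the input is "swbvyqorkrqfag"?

rkrqfagswbvyqo

Rule — swap the front and back halves of the string.
For "swbvyqorkrqfag" the result is "rkrqfagswbvyqo".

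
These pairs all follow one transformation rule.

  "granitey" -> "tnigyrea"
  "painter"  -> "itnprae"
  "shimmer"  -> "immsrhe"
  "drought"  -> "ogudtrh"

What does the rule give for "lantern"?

Rule — take characters alternately from the front and the back (1st, last, 2nd, 2nd-last, ...), then move the last 3 characters to the front (rotate right by 3).
Applying that to "lantern" gives "netlnar".

netlnar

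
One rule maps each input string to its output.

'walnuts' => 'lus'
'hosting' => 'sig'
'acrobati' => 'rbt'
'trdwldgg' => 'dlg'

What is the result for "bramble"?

Looking at the pairs, the operation is to keep every other character starting from the first (positions 1st, 3rd, 5th, ...), then delete the first character.
On "bramble": the first step gives "babe", and the second then gives "abe".

abe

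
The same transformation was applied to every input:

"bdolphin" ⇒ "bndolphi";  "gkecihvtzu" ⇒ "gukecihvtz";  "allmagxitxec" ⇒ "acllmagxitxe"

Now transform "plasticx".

The transformation: swap the first and last characters, then move the last character to the front.
Applying both steps to "plasticx": "xlasticp", then "pxlastic".

pxlastic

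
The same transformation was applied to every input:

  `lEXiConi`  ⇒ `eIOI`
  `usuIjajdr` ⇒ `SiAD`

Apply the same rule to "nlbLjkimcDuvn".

LlKMdV

The transformation: keep every other character starting from the second (positions 2nd, 4th, 6th, ...), then flip the case of every letter.
Applying both steps to "nlbLjkimcDuvn": "lLkmDv", then "LlKMdV".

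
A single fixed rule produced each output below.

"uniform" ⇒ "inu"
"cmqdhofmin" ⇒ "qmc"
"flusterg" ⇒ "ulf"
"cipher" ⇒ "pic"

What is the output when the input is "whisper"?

ihw

Rule — reverse the string, then keep only the last 3 characters.
Starting from "whisper": after the first operation, "repsihw"; after the second, "ihw".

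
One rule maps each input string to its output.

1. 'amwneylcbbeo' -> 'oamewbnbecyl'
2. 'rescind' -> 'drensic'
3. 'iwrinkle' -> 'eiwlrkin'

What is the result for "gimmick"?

kgicmim

What's happening: swap the first and last characters, then take characters alternately from the front and the back (1st, last, 2nd, 2nd-last, ...).
For "gimmick", step one produces "kimmicg"; step two turns that into "kgicmim".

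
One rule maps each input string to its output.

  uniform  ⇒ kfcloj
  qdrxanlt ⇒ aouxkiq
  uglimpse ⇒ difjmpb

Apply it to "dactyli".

xzqvif

The transformation: shift every letter 3 places backward in the alphabet (wrapping around), then delete the first character.
On "dactyli": the first step gives "axzqvif", and the second then gives "xzqvif".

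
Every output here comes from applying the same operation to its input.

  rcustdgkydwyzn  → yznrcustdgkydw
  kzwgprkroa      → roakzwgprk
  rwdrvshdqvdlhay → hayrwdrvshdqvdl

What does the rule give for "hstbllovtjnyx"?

Rule — move the last 3 characters to the front (rotate right by 3).
Doing the same to "hstbllovtjnyx": "nyxhstbllovtj".

nyxhstbllovtj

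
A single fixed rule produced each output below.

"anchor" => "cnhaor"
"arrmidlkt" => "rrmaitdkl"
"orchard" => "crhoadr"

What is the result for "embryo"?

Looking at the pairs, the operation is to move the first 2 characters to the end (rotate left by 2), then take characters alternately from the front and the back (1st, last, 2nd, 2nd-last, ...).
Working it through for "embryo": intermediate "bryoem", final "bmreyo".

bmreyo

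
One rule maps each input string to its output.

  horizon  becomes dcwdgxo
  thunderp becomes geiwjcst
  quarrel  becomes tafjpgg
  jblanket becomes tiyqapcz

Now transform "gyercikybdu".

sjvntgrxznq

Looking at the pairs, the operation is to shift every letter 11 places backward in the alphabet (wrapping around), then move the last 2 characters to the front (rotate right by 2).
Applying both steps to "gyercikybdu": "vntgrxznqsj", then "sjvntgrxznq".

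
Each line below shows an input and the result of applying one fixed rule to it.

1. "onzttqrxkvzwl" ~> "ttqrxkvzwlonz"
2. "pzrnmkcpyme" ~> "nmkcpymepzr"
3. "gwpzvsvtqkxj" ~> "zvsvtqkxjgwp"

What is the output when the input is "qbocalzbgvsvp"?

Each output is the input with this applied: move the first 3 characters to the end (rotate left by 3).
On "qbocalzbgvsvp" that produces "calzbgvsvpqbo".

calzbgvsvpqbo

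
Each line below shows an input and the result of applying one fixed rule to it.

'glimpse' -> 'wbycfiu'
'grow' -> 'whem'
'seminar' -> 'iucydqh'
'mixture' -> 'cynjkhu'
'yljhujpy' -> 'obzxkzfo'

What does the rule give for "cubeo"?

skrue

Each output is the input with this applied: shift every letter 10 places backward in the alphabet (wrapping around).
"cubeo" → "skrue".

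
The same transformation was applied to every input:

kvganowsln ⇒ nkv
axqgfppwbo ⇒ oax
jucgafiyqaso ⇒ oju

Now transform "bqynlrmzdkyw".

wbq

The pattern: move the first 2 characters to the end (rotate left by 2), then keep only the last 3 characters.
"bqynlrmzdkyw" → "ynlrmzdkywbq" → "wbq".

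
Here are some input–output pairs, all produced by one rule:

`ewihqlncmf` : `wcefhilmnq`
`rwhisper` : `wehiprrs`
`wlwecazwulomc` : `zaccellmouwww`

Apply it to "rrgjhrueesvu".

veeghjrrrsuu

What's happening: sort the characters into alphabetical order, then move the last character to the front.
On "rrgjhrueesvu": the first step gives "eeghjrrrsuuv", and the second then gives "veeghjrrrsuu".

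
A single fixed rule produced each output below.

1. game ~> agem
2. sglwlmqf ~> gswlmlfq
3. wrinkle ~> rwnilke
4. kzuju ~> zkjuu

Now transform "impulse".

The rule is to swap each adjacent pair of characters (1↔2, 3↔4, ...).
For "impulse" the result is "miupsle".

miupsle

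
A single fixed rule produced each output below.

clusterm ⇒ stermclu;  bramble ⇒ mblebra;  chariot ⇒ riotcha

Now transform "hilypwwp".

The rule is to move the first 3 characters to the end (rotate left by 3).
Applying that to "hilypwwp" gives "ypwwphil".

ypwwphil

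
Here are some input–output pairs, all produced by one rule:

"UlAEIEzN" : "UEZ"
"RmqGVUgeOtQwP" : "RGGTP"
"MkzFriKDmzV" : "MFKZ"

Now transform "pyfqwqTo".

PQT

In each case the input is transformed by: keep one character in every 3, starting at position 1 (positions 1st, 4th, 7th, ...), then convert every letter to uppercase.
On "pyfqwqTo" that produces "PQT".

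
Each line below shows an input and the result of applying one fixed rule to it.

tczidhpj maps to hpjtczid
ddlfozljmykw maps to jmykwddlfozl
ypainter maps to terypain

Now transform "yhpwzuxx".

uxxyhpwz

The pattern: move the first character to the end, then swap the front and back halves of the string.
On "yhpwzuxx": the first step gives "hpwzuxxy", and the second then gives "uxxyhpwz".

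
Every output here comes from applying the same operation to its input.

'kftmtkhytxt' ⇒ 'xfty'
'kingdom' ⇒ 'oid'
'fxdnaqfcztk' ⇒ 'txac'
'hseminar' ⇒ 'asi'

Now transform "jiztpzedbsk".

Each output is the input with this applied: move the last 2 characters to the front (rotate right by 2), then keep one character in every 3, starting at position 1 (positions 1st, 4th, 7th, ...).
On "jiztpzedbsk": the first step gives "skjiztpzedb", and the second then gives "sipd".
(Check on "fxdnaqfcztk": → "tkfxdnaqfcz" → "txac" ✓)

sipd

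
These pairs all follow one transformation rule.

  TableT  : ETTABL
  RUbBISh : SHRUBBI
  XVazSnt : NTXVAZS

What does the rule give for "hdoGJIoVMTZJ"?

Looking at the pairs, the operation is to move the last 2 characters to the front (rotate right by 2), then convert every letter to uppercase.
For "hdoGJIoVMTZJ", step one produces "ZJhdoGJIoVMT"; step two turns that into "ZJHDOGJIOVMT".

ZJHDOGJIOVMT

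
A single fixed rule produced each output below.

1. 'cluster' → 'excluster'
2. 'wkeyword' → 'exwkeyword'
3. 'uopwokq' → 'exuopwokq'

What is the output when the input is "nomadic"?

exnomadic

In each case the input is transformed by: prepend "ex".
Applying that to "nomadic" gives "exnomadic".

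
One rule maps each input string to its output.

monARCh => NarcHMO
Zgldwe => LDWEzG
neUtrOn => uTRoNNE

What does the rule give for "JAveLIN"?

In each case the input is transformed by: flip the case of every letter, then move the first 2 characters to the end (rotate left by 2).
"JAveLIN" → "VElinja".

VElinja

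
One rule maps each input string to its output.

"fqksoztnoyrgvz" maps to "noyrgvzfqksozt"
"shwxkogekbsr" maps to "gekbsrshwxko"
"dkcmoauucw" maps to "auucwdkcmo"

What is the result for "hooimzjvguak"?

What's happening: swap the front and back halves of the string.
So "hooimzjvguak" becomes "jvguakhooimz".

jvguakhooimz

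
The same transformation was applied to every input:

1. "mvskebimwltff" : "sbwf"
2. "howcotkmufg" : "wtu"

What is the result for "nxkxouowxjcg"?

Each output is the input with this applied: keep one character in every 3, starting at position 3 (positions 3rd, 6th, 9th, ...).
On "nxkxouowxjcg" that produces "kuxg".

kuxg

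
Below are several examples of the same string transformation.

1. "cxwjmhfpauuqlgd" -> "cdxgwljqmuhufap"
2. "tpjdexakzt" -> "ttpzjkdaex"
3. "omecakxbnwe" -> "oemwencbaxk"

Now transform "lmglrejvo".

The rule is to take characters alternately from the front and the back (1st, last, 2nd, 2nd-last, ...).
On "lmglrejvo" that produces "lomvgjler".

lomvgjler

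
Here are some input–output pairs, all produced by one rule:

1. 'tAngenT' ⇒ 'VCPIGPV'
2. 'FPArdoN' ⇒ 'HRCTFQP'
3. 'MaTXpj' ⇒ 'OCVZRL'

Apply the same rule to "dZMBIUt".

FBODKWV

The rule is to shift every letter 2 places forward in the alphabet (wrapping around), then convert every letter to uppercase.
Starting from "dZMBIUt": after the first operation, "fBODKWv"; after the second, "FBODKWV".
(Check on "tAngenT": → "vCpigpV" → "VCPIGPV" ✓)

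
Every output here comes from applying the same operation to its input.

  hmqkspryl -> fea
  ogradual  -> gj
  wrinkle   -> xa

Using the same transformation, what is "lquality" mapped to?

jx

Looking at the pairs, the operation is to keep one character in every 3, starting at position 3 (positions 3rd, 6th, 9th, ...), then shift every letter 11 places backward in the alphabet (wrapping around).
On "lquality" that produces "jx".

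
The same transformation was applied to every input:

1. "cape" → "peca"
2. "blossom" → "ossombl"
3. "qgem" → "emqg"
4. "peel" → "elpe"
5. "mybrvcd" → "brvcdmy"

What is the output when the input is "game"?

Rule — move the first 2 characters to the end (rotate left by 2).
So "game" becomes "mega".

mega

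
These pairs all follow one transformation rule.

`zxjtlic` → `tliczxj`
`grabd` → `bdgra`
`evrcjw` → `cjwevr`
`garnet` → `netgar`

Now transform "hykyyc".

yychyk

In each case the input is transformed by: move the first 3 characters to the end (rotate left by 3).
On "hykyyc" that produces "yychyk".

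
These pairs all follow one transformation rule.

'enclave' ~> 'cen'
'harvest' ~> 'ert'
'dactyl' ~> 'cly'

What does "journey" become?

jou

The rule is to sort the characters into alphabetical order, then keep every other character starting from the second (positions 2nd, 4th, 6th, ...).
Applying both steps to "journey": "ejnoruy", then "jou".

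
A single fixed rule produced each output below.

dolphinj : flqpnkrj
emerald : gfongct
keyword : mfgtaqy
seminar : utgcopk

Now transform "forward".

In each case the input is transformed by: take characters alternately from the front and the back (1st, last, 2nd, 2nd-last, ...), then shift every letter 2 places forward in the alphabet (wrapping around).
On "forward" that produces "hfqttcy".

hfqttcy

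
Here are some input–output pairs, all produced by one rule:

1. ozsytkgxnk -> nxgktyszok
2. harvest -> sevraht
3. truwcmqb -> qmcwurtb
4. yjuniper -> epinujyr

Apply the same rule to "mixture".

The transformation: reverse the string, then move the first character to the end.
On "mixture": the first step gives "erutxim", and the second then gives "rutxime".
(Check on "yjuniper": → "repinujy" → "epinujyr" ✓)

rutxime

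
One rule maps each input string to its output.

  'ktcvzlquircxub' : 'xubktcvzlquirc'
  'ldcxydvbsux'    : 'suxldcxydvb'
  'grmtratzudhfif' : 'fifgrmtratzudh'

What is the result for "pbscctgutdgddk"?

In each case the input is transformed by: move the last 3 characters to the front (rotate right by 3).
So "pbscctgutdgddk" becomes "ddkpbscctgutdg".

ddkpbscctgutdg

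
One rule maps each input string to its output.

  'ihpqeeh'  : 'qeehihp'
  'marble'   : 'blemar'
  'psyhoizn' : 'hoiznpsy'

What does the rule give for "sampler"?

plersam

In each case the input is transformed by: move the first 3 characters to the end (rotate left by 3).
On "sampler" that produces "plersam".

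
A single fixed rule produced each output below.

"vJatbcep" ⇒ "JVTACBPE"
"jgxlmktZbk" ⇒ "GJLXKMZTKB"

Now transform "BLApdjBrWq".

The rule is to swap each adjacent pair of characters (1↔2, 3↔4, ...), then convert every letter to uppercase.
Doing the same to "BLApdjBrWq": "LBPAJDRBQW".

LBPAJDRBQW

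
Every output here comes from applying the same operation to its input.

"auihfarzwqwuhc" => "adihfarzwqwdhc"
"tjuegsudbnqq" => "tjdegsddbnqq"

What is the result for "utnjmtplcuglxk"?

Each output is the input with this applied: replace every "u" with "d".
Doing the same to "utnjmtplcuglxk": "dtnjmtplcdglxk".

dtnjmtplcdglxk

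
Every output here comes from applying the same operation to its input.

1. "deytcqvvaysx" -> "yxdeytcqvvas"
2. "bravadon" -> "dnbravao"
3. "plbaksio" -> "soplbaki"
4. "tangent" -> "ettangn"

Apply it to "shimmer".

Rule — move the last 2 characters to the front (rotate right by 2), then swap the first and last characters.
Doing the same to "shimmer": "mrshime".

mrshime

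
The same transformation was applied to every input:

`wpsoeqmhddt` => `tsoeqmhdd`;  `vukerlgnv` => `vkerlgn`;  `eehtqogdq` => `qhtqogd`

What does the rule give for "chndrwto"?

What's happening: delete the first 2 characters, then move the last character to the front.
On "chndrwto": the first step gives "ndrwto", and the second then gives "ondrwt".

ondrwt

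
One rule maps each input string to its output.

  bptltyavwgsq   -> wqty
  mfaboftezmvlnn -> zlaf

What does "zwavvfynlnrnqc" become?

Rule — keep one character in every 3, starting at position 3 (positions 3rd, 6th, 9th, ...), then move the first 2 characters to the end (rotate left by 2).
Starting from "zwavvfynlnrnqc": after the first operation, "afln"; after the second, "lnaf".

lnaf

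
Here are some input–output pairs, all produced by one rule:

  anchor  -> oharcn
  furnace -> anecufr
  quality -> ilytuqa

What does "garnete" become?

enetagr

Each output is the input with this applied: move the first 3 characters to the end (rotate left by 3), then swap each adjacent pair of characters (1↔2, 3↔4, ...).
Applying both steps to "garnete": "netegar", then "enetagr".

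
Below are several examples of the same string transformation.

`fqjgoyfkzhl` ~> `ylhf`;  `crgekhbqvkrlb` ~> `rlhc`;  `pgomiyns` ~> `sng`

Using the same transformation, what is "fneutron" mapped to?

Each output is the input with this applied: sort the characters into reverse alphabetical order, then keep one character in every 3, starting at position 2 (positions 2nd, 5th, 8th, ...).
On "fneutron": the first step gives "utronnfe", and the second then gives "tne".

tne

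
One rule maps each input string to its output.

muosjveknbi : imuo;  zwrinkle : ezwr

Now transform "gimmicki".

igim

In each case the input is transformed by: move the first 3 characters to the end (rotate left by 3), then keep only the last 4 characters.
For "gimmicki" the result is "igim".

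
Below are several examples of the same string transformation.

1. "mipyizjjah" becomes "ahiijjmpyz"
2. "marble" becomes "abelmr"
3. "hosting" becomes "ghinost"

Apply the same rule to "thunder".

dehnrtu

The rule is to sort the characters into alphabetical order.
Doing the same to "thunder": "dehnrtu".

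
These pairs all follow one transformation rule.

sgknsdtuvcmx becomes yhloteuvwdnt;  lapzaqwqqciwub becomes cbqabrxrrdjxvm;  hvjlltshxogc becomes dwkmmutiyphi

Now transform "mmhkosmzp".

In each case the input is transformed by: swap the first and last characters, then shift every letter 1 place forward in the alphabet (wrapping around).
"mmhkosmzp" → "pmhkosmzm" → "qnilptnan".

qnilptnan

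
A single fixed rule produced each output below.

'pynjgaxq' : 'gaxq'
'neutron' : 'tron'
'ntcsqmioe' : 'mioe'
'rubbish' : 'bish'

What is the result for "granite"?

The rule is to keep only the last 4 characters.
Doing the same to "granite": "nite".

nite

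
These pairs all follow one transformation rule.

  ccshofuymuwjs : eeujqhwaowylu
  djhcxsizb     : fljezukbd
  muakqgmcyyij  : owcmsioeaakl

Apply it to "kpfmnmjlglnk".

The rule is to shift every letter 2 places forward in the alphabet (wrapping around).
On "kpfmnmjlglnk" that produces "mrhopolninpm".

mrhopolninpm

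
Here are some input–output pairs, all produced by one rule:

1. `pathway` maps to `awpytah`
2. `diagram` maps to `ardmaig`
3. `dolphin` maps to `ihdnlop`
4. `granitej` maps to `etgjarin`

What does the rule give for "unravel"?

evulrna

The rule is to move the last 3 characters to the front (rotate right by 3), then swap each adjacent pair of characters (1↔2, 3↔4, ...).
On "unravel": the first step gives "velunra", and the second then gives "evulrna".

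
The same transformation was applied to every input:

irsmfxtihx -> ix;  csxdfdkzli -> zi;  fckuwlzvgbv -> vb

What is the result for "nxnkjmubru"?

bu

The rule is to keep every other character starting from the second (positions 2nd, 4th, 6th, ...), then delete the first 3 characters.
"nxnkjmubru" → "xkmbu" → "bu".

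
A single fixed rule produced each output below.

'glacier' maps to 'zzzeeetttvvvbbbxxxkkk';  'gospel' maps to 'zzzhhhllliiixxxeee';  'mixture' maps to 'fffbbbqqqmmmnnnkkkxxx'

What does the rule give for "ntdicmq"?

Each output is the input with this applied: repeat every character 3 times, then shift every letter 7 places backward in the alphabet (wrapping around).
For "ntdicmq", step one produces "nnntttdddiiicccmmmqqq"; step two turns that into "gggmmmwwwbbbvvvfffjjj".
(Check on "gospel": → "gggooossspppeeelll" → "zzzhhhllliiixxxeee" ✓)

gggmmmwwwbbbvvvfffjjj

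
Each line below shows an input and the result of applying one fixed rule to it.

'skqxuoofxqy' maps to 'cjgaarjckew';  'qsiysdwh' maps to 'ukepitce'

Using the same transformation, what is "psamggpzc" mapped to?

Rule — shift every letter 12 places forward in the alphabet (wrapping around), then move the first 2 characters to the end (rotate left by 2).
Starting from "psamggpzc": after the first operation, "bemyssblo"; after the second, "myssblobe".
(Check on "qsiysdwh": → "ceukepit" → "ukepitce" ✓)

myssblobe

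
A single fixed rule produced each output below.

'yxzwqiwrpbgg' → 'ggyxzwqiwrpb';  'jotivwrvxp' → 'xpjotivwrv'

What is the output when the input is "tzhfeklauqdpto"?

In each case the input is transformed by: move the last 2 characters to the front (rotate right by 2).
Doing the same to "tzhfeklauqdpto": "totzhfeklauqdp".

totzhfeklauqdp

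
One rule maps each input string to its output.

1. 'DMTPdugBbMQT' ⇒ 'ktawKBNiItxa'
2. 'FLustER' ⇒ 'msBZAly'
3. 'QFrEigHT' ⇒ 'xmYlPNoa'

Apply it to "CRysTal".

What's happening: shift every letter 7 places forward in the alphabet (wrapping around), then flip the case of every letter.
For "CRysTal", step one produces "JYfzAhs"; step two turns that into "jyFZaHS".

jyFZaHS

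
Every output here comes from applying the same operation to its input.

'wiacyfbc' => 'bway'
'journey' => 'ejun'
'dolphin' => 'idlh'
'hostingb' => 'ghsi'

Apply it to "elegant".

neea

Each output is the input with this applied: move the last 2 characters to the front (rotate right by 2), then keep every other character starting from the first (positions 1st, 3rd, 5th, ...).
For "elegant", step one produces "ntelega"; step two turns that into "neea".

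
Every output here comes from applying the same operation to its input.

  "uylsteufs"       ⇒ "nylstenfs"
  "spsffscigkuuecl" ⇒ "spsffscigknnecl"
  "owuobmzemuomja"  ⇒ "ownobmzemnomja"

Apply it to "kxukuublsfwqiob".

Each output is the input with this applied: replace every "u" with "n".
Doing the same to "kxukuublsfwqiob": "kxnknnblsfwqiob".

kxnknnblsfwqiob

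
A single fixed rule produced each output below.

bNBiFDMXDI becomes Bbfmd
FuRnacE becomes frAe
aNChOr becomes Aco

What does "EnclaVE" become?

What's happening: flip the case of every letter, then keep every other character starting from the first (positions 1st, 3rd, 5th, ...).
Starting from "EnclaVE": after the first operation, "eNCLAve"; after the second, "eCAe".
(Check on "aNChOr": → "AncHoR" → "Aco" ✓)

eCAe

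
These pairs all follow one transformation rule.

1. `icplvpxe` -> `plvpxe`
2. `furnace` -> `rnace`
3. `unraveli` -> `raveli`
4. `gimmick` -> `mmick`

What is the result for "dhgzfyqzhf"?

gzfyqzhf

In each case the input is transformed by: delete the first 2 characters.
"dhgzfyqzhf" → "gzfyqzhf".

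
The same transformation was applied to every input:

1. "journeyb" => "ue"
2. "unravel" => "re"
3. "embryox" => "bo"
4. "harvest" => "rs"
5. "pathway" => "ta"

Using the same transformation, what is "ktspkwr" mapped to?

In each case the input is transformed by: keep one character in every 3, starting at position 3 (positions 3rd, 6th, 9th, ...).
Applying that to "ktspkwr" gives "sw".

sw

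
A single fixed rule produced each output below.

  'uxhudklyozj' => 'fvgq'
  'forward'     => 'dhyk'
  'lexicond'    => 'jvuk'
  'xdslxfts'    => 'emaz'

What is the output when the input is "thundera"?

Looking at the pairs, the operation is to shift every letter 7 places forward in the alphabet (wrapping around), then keep only the last 4 characters.
On "thundera": the first step gives "aobuklyh", and the second then gives "klyh".
(Check on "xdslxfts": → "ekzsemaz" → "emaz" ✓)

klyh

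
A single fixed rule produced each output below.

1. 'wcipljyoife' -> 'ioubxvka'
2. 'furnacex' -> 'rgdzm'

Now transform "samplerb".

The rule is to shift every letter 12 places forward in the alphabet (wrapping around), then delete the last 3 characters.
On "samplerb": the first step gives "emybxqdn", and the second then gives "emybx".

emybx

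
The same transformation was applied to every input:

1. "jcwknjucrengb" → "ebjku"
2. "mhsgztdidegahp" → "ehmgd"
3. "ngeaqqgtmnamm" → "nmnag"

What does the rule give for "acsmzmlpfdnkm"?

dmaml

Looking at the pairs, the operation is to keep one character in every 3, starting at position 1 (positions 1st, 4th, 7th, ...), then move the first 3 characters to the end (rotate left by 3).
On "acsmzmlpfdnkm": the first step gives "amldm", and the second then gives "dmaml".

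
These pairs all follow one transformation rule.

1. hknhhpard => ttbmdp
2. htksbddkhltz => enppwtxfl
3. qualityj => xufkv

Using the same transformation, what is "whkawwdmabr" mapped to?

The pattern: delete the first 3 characters, then shift every letter 12 places forward in the alphabet (wrapping around).
For "whkawwdmabr", step one produces "awwdmabr"; step two turns that into "miipymnd".

miipymnd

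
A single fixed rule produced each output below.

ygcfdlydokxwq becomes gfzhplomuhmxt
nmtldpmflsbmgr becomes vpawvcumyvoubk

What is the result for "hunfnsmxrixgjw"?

Rule — move the last 3 characters to the front (rotate right by 3), then shift every letter 9 places forward in the alphabet (wrapping around).
Doing the same to "hunfnsmxrixgjw": "psfqdwowbvgarg".

psfqdwowbvgarg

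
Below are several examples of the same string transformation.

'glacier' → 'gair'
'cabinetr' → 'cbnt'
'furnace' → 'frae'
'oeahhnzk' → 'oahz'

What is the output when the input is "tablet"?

Looking at the pairs, the operation is to keep every other character starting from the first (positions 1st, 3rd, 5th, ...).
Doing the same to "tablet": "tbe".

tbe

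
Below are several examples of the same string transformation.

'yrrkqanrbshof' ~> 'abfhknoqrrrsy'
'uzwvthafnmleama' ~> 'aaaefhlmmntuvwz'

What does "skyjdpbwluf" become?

In each case the input is transformed by: sort the characters into alphabetical order.
So "skyjdpbwluf" becomes "bdfjklpsuwy".

bdfjklpsuwy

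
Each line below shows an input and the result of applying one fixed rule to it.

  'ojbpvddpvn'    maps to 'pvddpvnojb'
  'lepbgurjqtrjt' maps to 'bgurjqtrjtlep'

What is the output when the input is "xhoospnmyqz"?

ospnmyqzxho

The pattern: move the first 3 characters to the end (rotate left by 3).
On "xhoospnmyqz" that produces "ospnmyqzxho".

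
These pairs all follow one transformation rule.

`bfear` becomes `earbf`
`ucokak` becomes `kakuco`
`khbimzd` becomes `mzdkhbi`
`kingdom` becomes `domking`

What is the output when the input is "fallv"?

Each output is the input with this applied: move the last 3 characters to the front (rotate right by 3).
"fallv" → "llvfa".

llvfa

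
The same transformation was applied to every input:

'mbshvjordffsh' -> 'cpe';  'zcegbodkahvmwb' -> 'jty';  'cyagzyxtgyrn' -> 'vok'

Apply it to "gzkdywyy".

What's happening: shift every letter 3 places backward in the alphabet (wrapping around), then keep only the last 3 characters.
Starting from "gzkdywyy": after the first operation, "dwhavtvv"; after the second, "tvv".

tvv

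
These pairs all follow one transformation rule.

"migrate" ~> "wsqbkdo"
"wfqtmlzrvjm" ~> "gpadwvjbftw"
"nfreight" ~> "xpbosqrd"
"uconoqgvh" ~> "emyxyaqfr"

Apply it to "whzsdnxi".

Looking at the pairs, the operation is to shift every letter 10 places forward in the alphabet (wrapping around).
On "whzsdnxi" that produces "grjcnxhs".

grjcnxhs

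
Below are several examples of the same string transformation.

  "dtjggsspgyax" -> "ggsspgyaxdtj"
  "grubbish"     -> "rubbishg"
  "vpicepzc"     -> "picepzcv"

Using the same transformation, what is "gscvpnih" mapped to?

scvpnihg

Rule — move the last 3 characters to the front (rotate right by 3), then swap the front and back halves of the string.
For "gscvpnih", step one produces "nihgscvp"; step two turns that into "scvpnihg".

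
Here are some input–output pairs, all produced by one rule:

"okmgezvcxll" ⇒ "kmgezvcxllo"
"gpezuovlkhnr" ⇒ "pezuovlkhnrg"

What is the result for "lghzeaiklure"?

The transformation: move the first character to the end.
Applying that to "lghzeaiklure" gives "ghzeaiklurel".

ghzeaiklurel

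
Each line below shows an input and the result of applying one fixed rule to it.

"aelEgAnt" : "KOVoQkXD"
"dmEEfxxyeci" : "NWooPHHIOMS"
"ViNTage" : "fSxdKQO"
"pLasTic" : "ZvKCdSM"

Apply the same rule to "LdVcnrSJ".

vNfMXBct

Rule — flip the case of every letter, then shift every letter 10 places forward in the alphabet (wrapping around).
Working it through for "LdVcnrSJ": intermediate "lDvCNRsj", final "vNfMXBct".
(Check on "ViNTage": → "vIntAGE" → "fSxdKQO" ✓)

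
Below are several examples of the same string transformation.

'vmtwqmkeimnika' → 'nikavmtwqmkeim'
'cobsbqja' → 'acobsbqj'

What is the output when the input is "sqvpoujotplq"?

Each output is the input with this applied: swap the front and back halves of the string, then move the first 3 characters to the end (rotate left by 3).
For "sqvpoujotplq", step one produces "jotplqsqvpou"; step two turns that into "plqsqvpoujot".

plqsqvpoujot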